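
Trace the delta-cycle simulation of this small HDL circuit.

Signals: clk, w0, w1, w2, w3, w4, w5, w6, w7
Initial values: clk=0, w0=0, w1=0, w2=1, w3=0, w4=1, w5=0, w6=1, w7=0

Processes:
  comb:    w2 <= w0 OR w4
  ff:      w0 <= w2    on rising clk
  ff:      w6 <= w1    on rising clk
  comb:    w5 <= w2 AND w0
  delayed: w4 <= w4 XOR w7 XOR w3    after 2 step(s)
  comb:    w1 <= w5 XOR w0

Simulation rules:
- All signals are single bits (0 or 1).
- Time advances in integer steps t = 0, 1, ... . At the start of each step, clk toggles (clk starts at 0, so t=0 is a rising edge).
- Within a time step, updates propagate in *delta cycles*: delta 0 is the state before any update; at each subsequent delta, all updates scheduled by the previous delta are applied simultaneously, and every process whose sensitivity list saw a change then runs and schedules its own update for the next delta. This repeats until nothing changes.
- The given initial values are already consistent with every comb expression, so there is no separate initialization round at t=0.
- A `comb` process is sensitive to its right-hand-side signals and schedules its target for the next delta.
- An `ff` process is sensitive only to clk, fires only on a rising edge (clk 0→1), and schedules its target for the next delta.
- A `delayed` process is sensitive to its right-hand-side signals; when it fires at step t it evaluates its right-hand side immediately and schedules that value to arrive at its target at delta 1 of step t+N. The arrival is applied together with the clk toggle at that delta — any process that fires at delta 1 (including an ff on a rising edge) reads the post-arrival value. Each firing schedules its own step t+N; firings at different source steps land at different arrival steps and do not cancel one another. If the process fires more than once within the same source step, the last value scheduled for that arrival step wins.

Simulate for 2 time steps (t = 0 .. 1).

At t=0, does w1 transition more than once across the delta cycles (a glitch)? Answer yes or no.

[bits: w6,w3,w1,w4,w5,w7,w2,clk,w0]
t=0: Δ0=100100100 Δ1=100100110 Δ2=000100111 Δ3=001110111 Δ4=000110111 | 4Δ
t=1: Δ0=000110111 Δ1=000110101 | 1Δ

yes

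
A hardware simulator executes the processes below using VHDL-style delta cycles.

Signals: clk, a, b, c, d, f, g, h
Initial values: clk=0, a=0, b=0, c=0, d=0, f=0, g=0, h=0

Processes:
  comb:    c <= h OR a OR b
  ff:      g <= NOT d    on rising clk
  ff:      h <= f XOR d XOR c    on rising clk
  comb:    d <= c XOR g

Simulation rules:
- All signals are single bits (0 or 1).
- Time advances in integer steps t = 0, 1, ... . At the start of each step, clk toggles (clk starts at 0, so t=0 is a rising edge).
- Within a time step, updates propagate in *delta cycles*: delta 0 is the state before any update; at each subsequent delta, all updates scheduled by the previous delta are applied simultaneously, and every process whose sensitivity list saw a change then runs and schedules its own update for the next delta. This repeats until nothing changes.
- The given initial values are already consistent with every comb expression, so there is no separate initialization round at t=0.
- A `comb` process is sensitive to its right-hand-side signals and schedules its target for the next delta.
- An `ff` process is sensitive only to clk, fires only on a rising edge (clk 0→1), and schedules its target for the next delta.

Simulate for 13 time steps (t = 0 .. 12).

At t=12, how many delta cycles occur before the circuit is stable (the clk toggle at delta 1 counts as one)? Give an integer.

3

[bits: a,f,b,h,g,d,c,clk]
t=0: Δ0=00000000 Δ1=00000001 Δ2=00001001 Δ3=00001101 | 3Δ
t=1: Δ0=00001101 Δ1=00001100 | 1Δ
t=2: Δ0=00001100 Δ1=00001101 Δ2=00010101 Δ3=00010011 Δ4=00010111 | 4Δ
t=3: Δ0=00010111 Δ1=00010110 | 1Δ
t=4: Δ0=00010110 Δ1=00010111 Δ2=00000111 Δ3=00000101 Δ4=00000001 | 4Δ
t=5: Δ0=00000001 Δ1=00000000 | 1Δ
t=6: Δ0=00000000 Δ1=00000001 Δ2=00001001 Δ3=00001101 | 3Δ
t=7: Δ0=00001101 Δ1=00001100 | 1Δ
t=8: Δ0=00001100 Δ1=00001101 Δ2=00010101 Δ3=00010011 Δ4=00010111 | 4Δ
t=9: Δ0=00010111 Δ1=00010110 | 1Δ
t=10: Δ0=00010110 Δ1=00010111 Δ2=00000111 Δ3=00000101 Δ4=00000001 | 4Δ
t=11: Δ0=00000001 Δ1=00000000 | 1Δ
t=12: Δ0=00000000 Δ1=00000001 Δ2=00001001 Δ3=00001101 | 3Δ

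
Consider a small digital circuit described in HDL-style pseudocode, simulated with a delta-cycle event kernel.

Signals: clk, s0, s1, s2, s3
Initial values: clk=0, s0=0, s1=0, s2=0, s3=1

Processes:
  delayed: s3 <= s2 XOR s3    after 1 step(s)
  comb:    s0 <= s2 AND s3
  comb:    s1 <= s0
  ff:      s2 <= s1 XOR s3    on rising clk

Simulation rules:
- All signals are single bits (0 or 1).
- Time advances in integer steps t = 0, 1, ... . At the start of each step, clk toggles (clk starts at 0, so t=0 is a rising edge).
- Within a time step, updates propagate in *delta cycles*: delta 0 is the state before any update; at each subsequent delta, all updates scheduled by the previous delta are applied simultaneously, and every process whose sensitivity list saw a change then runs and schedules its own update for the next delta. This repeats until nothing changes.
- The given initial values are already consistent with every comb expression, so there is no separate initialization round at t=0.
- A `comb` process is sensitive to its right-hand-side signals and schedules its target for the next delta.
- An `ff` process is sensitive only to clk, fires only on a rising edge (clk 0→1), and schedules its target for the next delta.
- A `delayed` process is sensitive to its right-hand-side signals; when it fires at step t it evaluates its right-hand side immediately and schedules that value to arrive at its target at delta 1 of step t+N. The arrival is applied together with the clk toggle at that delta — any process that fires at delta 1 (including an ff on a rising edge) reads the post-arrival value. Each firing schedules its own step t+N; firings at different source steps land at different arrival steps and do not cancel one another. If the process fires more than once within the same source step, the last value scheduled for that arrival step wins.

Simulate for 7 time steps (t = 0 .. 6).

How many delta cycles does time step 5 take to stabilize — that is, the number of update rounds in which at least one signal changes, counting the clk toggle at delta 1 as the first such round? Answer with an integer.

[bits: s0,s3,s1,s2,clk]
t=0: Δ0=01000 Δ1=01001 Δ2=01011 Δ3=11011 Δ4=11111 | 4Δ
t=1: Δ0=11111 Δ1=10110 Δ2=00110 Δ3=00010 | 3Δ
t=2: Δ0=00010 Δ1=01011 Δ2=11011 Δ3=11111 | 3Δ
t=3: Δ0=11111 Δ1=10110 Δ2=00110 Δ3=00010 | 3Δ
t=4: Δ0=00010 Δ1=01011 Δ2=11011 Δ3=11111 | 3Δ
t=5: Δ0=11111 Δ1=10110 Δ2=00110 Δ3=00010 | 3Δ
t=6: Δ0=00010 Δ1=01011 Δ2=11011 Δ3=11111 | 3Δ

3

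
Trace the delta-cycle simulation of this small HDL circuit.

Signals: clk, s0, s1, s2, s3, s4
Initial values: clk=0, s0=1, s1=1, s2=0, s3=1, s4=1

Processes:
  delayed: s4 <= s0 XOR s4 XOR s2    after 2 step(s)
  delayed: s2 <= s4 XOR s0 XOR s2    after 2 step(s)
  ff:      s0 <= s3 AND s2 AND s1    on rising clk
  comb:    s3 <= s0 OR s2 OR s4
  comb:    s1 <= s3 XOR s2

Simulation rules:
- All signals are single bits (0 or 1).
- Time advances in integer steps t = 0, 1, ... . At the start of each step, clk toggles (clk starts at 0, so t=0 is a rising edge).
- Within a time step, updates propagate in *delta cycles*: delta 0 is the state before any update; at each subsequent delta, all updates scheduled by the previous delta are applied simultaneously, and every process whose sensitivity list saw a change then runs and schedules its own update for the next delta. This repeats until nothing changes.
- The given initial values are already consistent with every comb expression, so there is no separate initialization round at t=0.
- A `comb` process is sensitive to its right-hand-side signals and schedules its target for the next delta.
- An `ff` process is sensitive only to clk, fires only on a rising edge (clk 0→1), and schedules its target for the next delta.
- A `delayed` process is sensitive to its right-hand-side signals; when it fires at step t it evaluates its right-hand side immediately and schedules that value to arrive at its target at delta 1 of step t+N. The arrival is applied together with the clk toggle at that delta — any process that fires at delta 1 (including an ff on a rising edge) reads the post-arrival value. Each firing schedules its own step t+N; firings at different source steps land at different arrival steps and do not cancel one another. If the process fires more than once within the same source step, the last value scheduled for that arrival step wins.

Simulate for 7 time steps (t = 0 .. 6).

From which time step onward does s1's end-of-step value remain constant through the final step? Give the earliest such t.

t=0 Δ0: clk=0 s2=0 s0=1 s4=1 s1=1 s3=1
  Δ1: clk:0→1
  Δ2: s0:1→0
  (2Δ to stable)
t=1 Δ0: clk=1 s2=0 s0=0 s4=1 s1=1 s3=1
  Δ1: clk:1→0
  (1Δ to stable)
t=2 Δ0: clk=0 s2=0 s0=0 s4=1 s1=1 s3=1
  Δ1: clk:0→1, s2:0→1
  Δ2: s0:0→1, s1:1→0
  (2Δ to stable)
t=3 Δ0: clk=1 s2=1 s0=1 s4=1 s1=0 s3=1
  Δ1: clk:1→0
  (1Δ to stable)
t=4 Δ0: clk=0 s2=1 s0=1 s4=1 s1=0 s3=1
  Δ1: clk:0→1
  Δ2: s0:1→0
  (2Δ to stable)
t=5 Δ0: clk=1 s2=1 s0=0 s4=1 s1=0 s3=1
  Δ1: clk:1→0
  (1Δ to stable)
t=6 Δ0: clk=0 s2=1 s0=0 s4=1 s1=0 s3=1
  Δ1: clk:0→1, s2:1→0, s4:1→0
  Δ2: s1:0→1, s3:1→0
  Δ3: s1:1→0
  (3Δ to stable)

2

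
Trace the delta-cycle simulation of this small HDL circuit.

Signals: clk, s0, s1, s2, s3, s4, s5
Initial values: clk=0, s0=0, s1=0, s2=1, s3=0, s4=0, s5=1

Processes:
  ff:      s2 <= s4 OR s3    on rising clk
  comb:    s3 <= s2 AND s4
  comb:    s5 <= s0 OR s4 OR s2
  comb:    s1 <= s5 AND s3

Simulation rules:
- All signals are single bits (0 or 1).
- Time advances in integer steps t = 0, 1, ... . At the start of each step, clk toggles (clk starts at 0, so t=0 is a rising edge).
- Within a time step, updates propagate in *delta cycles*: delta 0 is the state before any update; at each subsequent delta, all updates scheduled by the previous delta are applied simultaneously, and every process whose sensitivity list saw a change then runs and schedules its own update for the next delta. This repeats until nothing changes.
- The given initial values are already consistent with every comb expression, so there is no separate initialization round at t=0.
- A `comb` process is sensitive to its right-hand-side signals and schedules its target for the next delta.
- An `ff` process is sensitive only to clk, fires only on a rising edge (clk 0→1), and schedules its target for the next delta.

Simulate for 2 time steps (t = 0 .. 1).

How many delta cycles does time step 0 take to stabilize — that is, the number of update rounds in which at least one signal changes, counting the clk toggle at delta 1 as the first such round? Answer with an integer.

[bits: s3,s4,clk,s2,s0,s1,s5]
t=0: Δ0=0001001 Δ1=0011001 Δ2=0010001 Δ3=0010000 | 3Δ
t=1: Δ0=0010000 Δ1=0000000 | 1Δ

3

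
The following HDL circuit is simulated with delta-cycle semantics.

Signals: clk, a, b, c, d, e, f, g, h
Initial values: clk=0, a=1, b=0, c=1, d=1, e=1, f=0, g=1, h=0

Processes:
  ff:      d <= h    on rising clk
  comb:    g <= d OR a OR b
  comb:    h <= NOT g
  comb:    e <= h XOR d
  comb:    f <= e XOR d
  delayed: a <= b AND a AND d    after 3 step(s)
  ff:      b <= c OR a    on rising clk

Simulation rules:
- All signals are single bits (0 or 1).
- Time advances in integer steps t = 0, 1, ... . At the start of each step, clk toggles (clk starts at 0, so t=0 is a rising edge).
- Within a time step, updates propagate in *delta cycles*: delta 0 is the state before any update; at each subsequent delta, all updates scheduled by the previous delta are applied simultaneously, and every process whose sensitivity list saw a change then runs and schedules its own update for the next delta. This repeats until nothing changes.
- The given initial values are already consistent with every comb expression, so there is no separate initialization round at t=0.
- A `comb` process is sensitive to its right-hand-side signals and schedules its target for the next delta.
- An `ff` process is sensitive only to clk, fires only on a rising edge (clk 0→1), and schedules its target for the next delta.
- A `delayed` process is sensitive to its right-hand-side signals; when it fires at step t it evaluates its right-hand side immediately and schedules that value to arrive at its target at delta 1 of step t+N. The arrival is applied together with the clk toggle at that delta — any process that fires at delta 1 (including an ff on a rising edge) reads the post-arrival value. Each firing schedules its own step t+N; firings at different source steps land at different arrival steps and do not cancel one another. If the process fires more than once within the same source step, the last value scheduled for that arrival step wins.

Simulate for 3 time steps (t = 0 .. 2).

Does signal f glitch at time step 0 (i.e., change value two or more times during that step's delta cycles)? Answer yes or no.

t0.Δ0 f=0 a=1 h=0 c=1 e=1 clk=0 b=0 g=1 d=1
t0.Δ1 f=0 a=1 h=0 c=1 e=1 clk=1 b=0 g=1 d=1
t0.Δ2 f=0 a=1 h=0 c=1 e=1 clk=1 b=1 g=1 d=0
t0.Δ3 f=1 a=1 h=0 c=1 e=0 clk=1 b=1 g=1 d=0
t0.Δ4 f=0 a=1 h=0 c=1 e=0 clk=1 b=1 g=1 d=0
t1.Δ0 f=0 a=1 h=0 c=1 e=0 clk=1 b=1 g=1 d=0
t1.Δ1 f=0 a=1 h=0 c=1 e=0 clk=0 b=1 g=1 d=0
t2.Δ0 f=0 a=1 h=0 c=1 e=0 clk=0 b=1 g=1 d=0
t2.Δ1 f=0 a=1 h=0 c=1 e=0 clk=1 b=1 g=1 d=0

yes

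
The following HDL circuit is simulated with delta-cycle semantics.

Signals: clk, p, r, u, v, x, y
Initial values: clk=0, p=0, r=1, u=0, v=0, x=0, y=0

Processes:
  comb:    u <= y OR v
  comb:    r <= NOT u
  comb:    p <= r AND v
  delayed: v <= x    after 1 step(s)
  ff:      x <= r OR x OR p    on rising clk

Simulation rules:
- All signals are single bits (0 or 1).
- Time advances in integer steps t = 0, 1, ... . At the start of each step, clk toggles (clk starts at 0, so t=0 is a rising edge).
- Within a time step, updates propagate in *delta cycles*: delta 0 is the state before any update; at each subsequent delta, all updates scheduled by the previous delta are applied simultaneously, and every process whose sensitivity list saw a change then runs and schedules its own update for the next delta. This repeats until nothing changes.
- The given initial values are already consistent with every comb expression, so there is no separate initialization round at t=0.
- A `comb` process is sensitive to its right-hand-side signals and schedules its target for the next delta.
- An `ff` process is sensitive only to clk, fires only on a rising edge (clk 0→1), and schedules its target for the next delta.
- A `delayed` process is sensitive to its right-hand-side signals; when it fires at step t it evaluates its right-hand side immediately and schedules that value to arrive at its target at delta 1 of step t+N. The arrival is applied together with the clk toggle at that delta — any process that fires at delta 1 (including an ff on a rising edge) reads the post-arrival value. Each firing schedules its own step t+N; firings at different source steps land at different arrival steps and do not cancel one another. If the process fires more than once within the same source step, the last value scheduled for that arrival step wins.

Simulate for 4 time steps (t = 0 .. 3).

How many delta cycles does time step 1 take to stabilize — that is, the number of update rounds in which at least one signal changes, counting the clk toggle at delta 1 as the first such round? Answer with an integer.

[bits: x,clk,y,u,p,v,r]
t=0: Δ0=0000001 Δ1=0100001 Δ2=1100001 | 2Δ
t=1: Δ0=1100001 Δ1=1000011 Δ2=1001111 Δ3=1001110 Δ4=1001010 | 4Δ
t=2: Δ0=1001010 Δ1=1101010 | 1Δ
t=3: Δ0=1101010 Δ1=1001010 | 1Δ

4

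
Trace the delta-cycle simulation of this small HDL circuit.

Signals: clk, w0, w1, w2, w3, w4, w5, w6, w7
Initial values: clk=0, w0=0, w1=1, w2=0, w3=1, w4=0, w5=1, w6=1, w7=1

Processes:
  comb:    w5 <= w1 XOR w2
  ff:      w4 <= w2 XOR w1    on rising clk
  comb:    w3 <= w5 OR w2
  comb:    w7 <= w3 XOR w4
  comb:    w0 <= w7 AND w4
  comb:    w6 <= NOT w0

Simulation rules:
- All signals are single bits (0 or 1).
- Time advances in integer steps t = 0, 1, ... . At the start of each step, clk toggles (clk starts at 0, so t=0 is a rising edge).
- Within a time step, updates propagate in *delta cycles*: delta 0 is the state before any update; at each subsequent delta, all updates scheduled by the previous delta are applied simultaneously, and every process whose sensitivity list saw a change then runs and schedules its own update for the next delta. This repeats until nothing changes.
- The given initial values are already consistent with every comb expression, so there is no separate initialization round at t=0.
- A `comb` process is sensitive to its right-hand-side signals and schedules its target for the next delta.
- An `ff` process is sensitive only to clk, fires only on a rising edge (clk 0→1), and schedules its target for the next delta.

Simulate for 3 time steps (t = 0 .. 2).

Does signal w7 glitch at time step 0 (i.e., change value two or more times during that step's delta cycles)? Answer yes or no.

no

t0.Δ0 w0=0 w3=1 w5=1 clk=0 w1=1 w7=1 w4=0 w6=1 w2=0
t0.Δ1 w0=0 w3=1 w5=1 clk=1 w1=1 w7=1 w4=0 w6=1 w2=0
t0.Δ2 w0=0 w3=1 w5=1 clk=1 w1=1 w7=1 w4=1 w6=1 w2=0
t0.Δ3 w0=1 w3=1 w5=1 clk=1 w1=1 w7=0 w4=1 w6=1 w2=0
t0.Δ4 w0=0 w3=1 w5=1 clk=1 w1=1 w7=0 w4=1 w6=0 w2=0
t0.Δ5 w0=0 w3=1 w5=1 clk=1 w1=1 w7=0 w4=1 w6=1 w2=0
t1.Δ0 w0=0 w3=1 w5=1 clk=1 w1=1 w7=0 w4=1 w6=1 w2=0
t1.Δ1 w0=0 w3=1 w5=1 clk=0 w1=1 w7=0 w4=1 w6=1 w2=0
t2.Δ0 w0=0 w3=1 w5=1 clk=0 w1=1 w7=0 w4=1 w6=1 w2=0
t2.Δ1 w0=0 w3=1 w5=1 clk=1 w1=1 w7=0 w4=1 w6=1 w2=0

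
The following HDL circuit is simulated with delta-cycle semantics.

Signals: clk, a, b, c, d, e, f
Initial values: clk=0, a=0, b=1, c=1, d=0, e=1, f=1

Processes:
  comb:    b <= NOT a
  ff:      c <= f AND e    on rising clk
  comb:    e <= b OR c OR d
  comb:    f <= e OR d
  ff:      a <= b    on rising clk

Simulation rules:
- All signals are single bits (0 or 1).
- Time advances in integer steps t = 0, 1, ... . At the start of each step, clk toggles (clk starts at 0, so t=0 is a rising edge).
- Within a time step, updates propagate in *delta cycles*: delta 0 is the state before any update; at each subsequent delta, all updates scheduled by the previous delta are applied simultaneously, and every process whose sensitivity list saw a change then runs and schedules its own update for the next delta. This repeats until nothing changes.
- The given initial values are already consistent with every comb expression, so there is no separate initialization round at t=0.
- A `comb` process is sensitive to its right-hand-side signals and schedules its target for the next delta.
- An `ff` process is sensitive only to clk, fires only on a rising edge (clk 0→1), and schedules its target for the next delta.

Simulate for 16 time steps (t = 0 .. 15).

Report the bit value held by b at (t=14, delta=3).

1

t0.Δ0 c=1 e=1 d=0 clk=0 a=0 f=1 b=1
t0.Δ1 c=1 e=1 d=0 clk=1 a=0 f=1 b=1
t0.Δ2 c=1 e=1 d=0 clk=1 a=1 f=1 b=1
t0.Δ3 c=1 e=1 d=0 clk=1 a=1 f=1 b=0
t1.Δ0 c=1 e=1 d=0 clk=1 a=1 f=1 b=0
t1.Δ1 c=1 e=1 d=0 clk=0 a=1 f=1 b=0
t2.Δ0 c=1 e=1 d=0 clk=0 a=1 f=1 b=0
t2.Δ1 c=1 e=1 d=0 clk=1 a=1 f=1 b=0
t2.Δ2 c=1 e=1 d=0 clk=1 a=0 f=1 b=0
t2.Δ3 c=1 e=1 d=0 clk=1 a=0 f=1 b=1
t3.Δ0 c=1 e=1 d=0 clk=1 a=0 f=1 b=1
t3.Δ1 c=1 e=1 d=0 clk=0 a=0 f=1 b=1
t4.Δ0 c=1 e=1 d=0 clk=0 a=0 f=1 b=1
t4.Δ1 c=1 e=1 d=0 clk=1 a=0 f=1 b=1
t4.Δ2 c=1 e=1 d=0 clk=1 a=1 f=1 b=1
t4.Δ3 c=1 e=1 d=0 clk=1 a=1 f=1 b=0
t5.Δ0 c=1 e=1 d=0 clk=1 a=1 f=1 b=0
t5.Δ1 c=1 e=1 d=0 clk=0 a=1 f=1 b=0
t6.Δ0 c=1 e=1 d=0 clk=0 a=1 f=1 b=0
t6.Δ1 c=1 e=1 d=0 clk=1 a=1 f=1 b=0
t6.Δ2 c=1 e=1 d=0 clk=1 a=0 f=1 b=0
t6.Δ3 c=1 e=1 d=0 clk=1 a=0 f=1 b=1
t7.Δ0 c=1 e=1 d=0 clk=1 a=0 f=1 b=1
t7.Δ1 c=1 e=1 d=0 clk=0 a=0 f=1 b=1
t8.Δ0 c=1 e=1 d=0 clk=0 a=0 f=1 b=1
t8.Δ1 c=1 e=1 d=0 clk=1 a=0 f=1 b=1
t8.Δ2 c=1 e=1 d=0 clk=1 a=1 f=1 b=1
t8.Δ3 c=1 e=1 d=0 clk=1 a=1 f=1 b=0
t9.Δ0 c=1 e=1 d=0 clk=1 a=1 f=1 b=0
t9.Δ1 c=1 e=1 d=0 clk=0 a=1 f=1 b=0
t10.Δ0 c=1 e=1 d=0 clk=0 a=1 f=1 b=0
t10.Δ1 c=1 e=1 d=0 clk=1 a=1 f=1 b=0
t10.Δ2 c=1 e=1 d=0 clk=1 a=0 f=1 b=0
t10.Δ3 c=1 e=1 d=0 clk=1 a=0 f=1 b=1
t11.Δ0 c=1 e=1 d=0 clk=1 a=0 f=1 b=1
t11.Δ1 c=1 e=1 d=0 clk=0 a=0 f=1 b=1
t12.Δ0 c=1 e=1 d=0 clk=0 a=0 f=1 b=1
t12.Δ1 c=1 e=1 d=0 clk=1 a=0 f=1 b=1
t12.Δ2 c=1 e=1 d=0 clk=1 a=1 f=1 b=1
t12.Δ3 c=1 e=1 d=0 clk=1 a=1 f=1 b=0
t13.Δ0 c=1 e=1 d=0 clk=1 a=1 f=1 b=0
t13.Δ1 c=1 e=1 d=0 clk=0 a=1 f=1 b=0
t14.Δ0 c=1 e=1 d=0 clk=0 a=1 f=1 b=0
t14.Δ1 c=1 e=1 d=0 clk=1 a=1 f=1 b=0
t14.Δ2 c=1 e=1 d=0 clk=1 a=0 f=1 b=0
t14.Δ3 c=1 e=1 d=0 clk=1 a=0 f=1 b=1
t15.Δ0 c=1 e=1 d=0 clk=1 a=0 f=1 b=1
t15.Δ1 c=1 e=1 d=0 clk=0 a=0 f=1 b=1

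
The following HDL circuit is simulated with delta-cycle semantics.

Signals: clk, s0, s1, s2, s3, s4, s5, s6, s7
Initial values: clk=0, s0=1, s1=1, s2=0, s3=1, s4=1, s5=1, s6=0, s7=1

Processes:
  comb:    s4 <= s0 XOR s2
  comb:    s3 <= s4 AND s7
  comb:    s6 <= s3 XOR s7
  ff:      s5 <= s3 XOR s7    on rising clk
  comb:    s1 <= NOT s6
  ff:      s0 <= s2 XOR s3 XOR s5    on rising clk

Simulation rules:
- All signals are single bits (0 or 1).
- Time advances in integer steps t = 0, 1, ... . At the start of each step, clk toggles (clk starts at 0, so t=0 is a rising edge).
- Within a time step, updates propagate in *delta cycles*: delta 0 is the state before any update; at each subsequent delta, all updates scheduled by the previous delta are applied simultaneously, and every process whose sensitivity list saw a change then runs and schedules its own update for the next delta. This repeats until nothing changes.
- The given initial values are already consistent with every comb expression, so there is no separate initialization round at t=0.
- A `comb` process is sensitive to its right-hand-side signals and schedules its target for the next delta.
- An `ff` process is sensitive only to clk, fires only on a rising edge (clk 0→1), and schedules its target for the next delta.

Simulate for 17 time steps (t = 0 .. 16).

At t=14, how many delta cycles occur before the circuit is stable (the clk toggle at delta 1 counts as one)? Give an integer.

t0.Δ0 s5=1 s4=1 s7=1 s3=1 s6=0 clk=0 s1=1 s0=1 s2=0
t0.Δ1 s5=1 s4=1 s7=1 s3=1 s6=0 clk=1 s1=1 s0=1 s2=0
t0.Δ2 s5=0 s4=1 s7=1 s3=1 s6=0 clk=1 s1=1 s0=0 s2=0
t0.Δ3 s5=0 s4=0 s7=1 s3=1 s6=0 clk=1 s1=1 s0=0 s2=0
t0.Δ4 s5=0 s4=0 s7=1 s3=0 s6=0 clk=1 s1=1 s0=0 s2=0
t0.Δ5 s5=0 s4=0 s7=1 s3=0 s6=1 clk=1 s1=1 s0=0 s2=0
t0.Δ6 s5=0 s4=0 s7=1 s3=0 s6=1 clk=1 s1=0 s0=0 s2=0
t1.Δ0 s5=0 s4=0 s7=1 s3=0 s6=1 clk=1 s1=0 s0=0 s2=0
t1.Δ1 s5=0 s4=0 s7=1 s3=0 s6=1 clk=0 s1=0 s0=0 s2=0
t2.Δ0 s5=0 s4=0 s7=1 s3=0 s6=1 clk=0 s1=0 s0=0 s2=0
t2.Δ1 s5=0 s4=0 s7=1 s3=0 s6=1 clk=1 s1=0 s0=0 s2=0
t2.Δ2 s5=1 s4=0 s7=1 s3=0 s6=1 clk=1 s1=0 s0=0 s2=0
t3.Δ0 s5=1 s4=0 s7=1 s3=0 s6=1 clk=1 s1=0 s0=0 s2=0
t3.Δ1 s5=1 s4=0 s7=1 s3=0 s6=1 clk=0 s1=0 s0=0 s2=0
t4.Δ0 s5=1 s4=0 s7=1 s3=0 s6=1 clk=0 s1=0 s0=0 s2=0
t4.Δ1 s5=1 s4=0 s7=1 s3=0 s6=1 clk=1 s1=0 s0=0 s2=0
t4.Δ2 s5=1 s4=0 s7=1 s3=0 s6=1 clk=1 s1=0 s0=1 s2=0
t4.Δ3 s5=1 s4=1 s7=1 s3=0 s6=1 clk=1 s1=0 s0=1 s2=0
t4.Δ4 s5=1 s4=1 s7=1 s3=1 s6=1 clk=1 s1=0 s0=1 s2=0
t4.Δ5 s5=1 s4=1 s7=1 s3=1 s6=0 clk=1 s1=0 s0=1 s2=0
t4.Δ6 s5=1 s4=1 s7=1 s3=1 s6=0 clk=1 s1=1 s0=1 s2=0
t5.Δ0 s5=1 s4=1 s7=1 s3=1 s6=0 clk=1 s1=1 s0=1 s2=0
t5.Δ1 s5=1 s4=1 s7=1 s3=1 s6=0 clk=0 s1=1 s0=1 s2=0
t6.Δ0 s5=1 s4=1 s7=1 s3=1 s6=0 clk=0 s1=1 s0=1 s2=0
t6.Δ1 s5=1 s4=1 s7=1 s3=1 s6=0 clk=1 s1=1 s0=1 s2=0
t6.Δ2 s5=0 s4=1 s7=1 s3=1 s6=0 clk=1 s1=1 s0=0 s2=0
t6.Δ3 s5=0 s4=0 s7=1 s3=1 s6=0 clk=1 s1=1 s0=0 s2=0
t6.Δ4 s5=0 s4=0 s7=1 s3=0 s6=0 clk=1 s1=1 s0=0 s2=0
t6.Δ5 s5=0 s4=0 s7=1 s3=0 s6=1 clk=1 s1=1 s0=0 s2=0
t6.Δ6 s5=0 s4=0 s7=1 s3=0 s6=1 clk=1 s1=0 s0=0 s2=0
t7.Δ0 s5=0 s4=0 s7=1 s3=0 s6=1 clk=1 s1=0 s0=0 s2=0
t7.Δ1 s5=0 s4=0 s7=1 s3=0 s6=1 clk=0 s1=0 s0=0 s2=0
t8.Δ0 s5=0 s4=0 s7=1 s3=0 s6=1 clk=0 s1=0 s0=0 s2=0
t8.Δ1 s5=0 s4=0 s7=1 s3=0 s6=1 clk=1 s1=0 s0=0 s2=0
t8.Δ2 s5=1 s4=0 s7=1 s3=0 s6=1 clk=1 s1=0 s0=0 s2=0
t9.Δ0 s5=1 s4=0 s7=1 s3=0 s6=1 clk=1 s1=0 s0=0 s2=0
t9.Δ1 s5=1 s4=0 s7=1 s3=0 s6=1 clk=0 s1=0 s0=0 s2=0
t10.Δ0 s5=1 s4=0 s7=1 s3=0 s6=1 clk=0 s1=0 s0=0 s2=0
t10.Δ1 s5=1 s4=0 s7=1 s3=0 s6=1 clk=1 s1=0 s0=0 s2=0
t10.Δ2 s5=1 s4=0 s7=1 s3=0 s6=1 clk=1 s1=0 s0=1 s2=0
t10.Δ3 s5=1 s4=1 s7=1 s3=0 s6=1 clk=1 s1=0 s0=1 s2=0
t10.Δ4 s5=1 s4=1 s7=1 s3=1 s6=1 clk=1 s1=0 s0=1 s2=0
t10.Δ5 s5=1 s4=1 s7=1 s3=1 s6=0 clk=1 s1=0 s0=1 s2=0
t10.Δ6 s5=1 s4=1 s7=1 s3=1 s6=0 clk=1 s1=1 s0=1 s2=0
t11.Δ0 s5=1 s4=1 s7=1 s3=1 s6=0 clk=1 s1=1 s0=1 s2=0
t11.Δ1 s5=1 s4=1 s7=1 s3=1 s6=0 clk=0 s1=1 s0=1 s2=0
t12.Δ0 s5=1 s4=1 s7=1 s3=1 s6=0 clk=0 s1=1 s0=1 s2=0
t12.Δ1 s5=1 s4=1 s7=1 s3=1 s6=0 clk=1 s1=1 s0=1 s2=0
t12.Δ2 s5=0 s4=1 s7=1 s3=1 s6=0 clk=1 s1=1 s0=0 s2=0
t12.Δ3 s5=0 s4=0 s7=1 s3=1 s6=0 clk=1 s1=1 s0=0 s2=0
t12.Δ4 s5=0 s4=0 s7=1 s3=0 s6=0 clk=1 s1=1 s0=0 s2=0
t12.Δ5 s5=0 s4=0 s7=1 s3=0 s6=1 clk=1 s1=1 s0=0 s2=0
t12.Δ6 s5=0 s4=0 s7=1 s3=0 s6=1 clk=1 s1=0 s0=0 s2=0
t13.Δ0 s5=0 s4=0 s7=1 s3=0 s6=1 clk=1 s1=0 s0=0 s2=0
t13.Δ1 s5=0 s4=0 s7=1 s3=0 s6=1 clk=0 s1=0 s0=0 s2=0
t14.Δ0 s5=0 s4=0 s7=1 s3=0 s6=1 clk=0 s1=0 s0=0 s2=0
t14.Δ1 s5=0 s4=0 s7=1 s3=0 s6=1 clk=1 s1=0 s0=0 s2=0
t14.Δ2 s5=1 s4=0 s7=1 s3=0 s6=1 clk=1 s1=0 s0=0 s2=0
t15.Δ0 s5=1 s4=0 s7=1 s3=0 s6=1 clk=1 s1=0 s0=0 s2=0
t15.Δ1 s5=1 s4=0 s7=1 s3=0 s6=1 clk=0 s1=0 s0=0 s2=0
t16.Δ0 s5=1 s4=0 s7=1 s3=0 s6=1 clk=0 s1=0 s0=0 s2=0
t16.Δ1 s5=1 s4=0 s7=1 s3=0 s6=1 clk=1 s1=0 s0=0 s2=0
t16.Δ2 s5=1 s4=0 s7=1 s3=0 s6=1 clk=1 s1=0 s0=1 s2=0
t16.Δ3 s5=1 s4=1 s7=1 s3=0 s6=1 clk=1 s1=0 s0=1 s2=0
t16.Δ4 s5=1 s4=1 s7=1 s3=1 s6=1 clk=1 s1=0 s0=1 s2=0
t16.Δ5 s5=1 s4=1 s7=1 s3=1 s6=0 clk=1 s1=0 s0=1 s2=0
t16.Δ6 s5=1 s4=1 s7=1 s3=1 s6=0 clk=1 s1=1 s0=1 s2=0

2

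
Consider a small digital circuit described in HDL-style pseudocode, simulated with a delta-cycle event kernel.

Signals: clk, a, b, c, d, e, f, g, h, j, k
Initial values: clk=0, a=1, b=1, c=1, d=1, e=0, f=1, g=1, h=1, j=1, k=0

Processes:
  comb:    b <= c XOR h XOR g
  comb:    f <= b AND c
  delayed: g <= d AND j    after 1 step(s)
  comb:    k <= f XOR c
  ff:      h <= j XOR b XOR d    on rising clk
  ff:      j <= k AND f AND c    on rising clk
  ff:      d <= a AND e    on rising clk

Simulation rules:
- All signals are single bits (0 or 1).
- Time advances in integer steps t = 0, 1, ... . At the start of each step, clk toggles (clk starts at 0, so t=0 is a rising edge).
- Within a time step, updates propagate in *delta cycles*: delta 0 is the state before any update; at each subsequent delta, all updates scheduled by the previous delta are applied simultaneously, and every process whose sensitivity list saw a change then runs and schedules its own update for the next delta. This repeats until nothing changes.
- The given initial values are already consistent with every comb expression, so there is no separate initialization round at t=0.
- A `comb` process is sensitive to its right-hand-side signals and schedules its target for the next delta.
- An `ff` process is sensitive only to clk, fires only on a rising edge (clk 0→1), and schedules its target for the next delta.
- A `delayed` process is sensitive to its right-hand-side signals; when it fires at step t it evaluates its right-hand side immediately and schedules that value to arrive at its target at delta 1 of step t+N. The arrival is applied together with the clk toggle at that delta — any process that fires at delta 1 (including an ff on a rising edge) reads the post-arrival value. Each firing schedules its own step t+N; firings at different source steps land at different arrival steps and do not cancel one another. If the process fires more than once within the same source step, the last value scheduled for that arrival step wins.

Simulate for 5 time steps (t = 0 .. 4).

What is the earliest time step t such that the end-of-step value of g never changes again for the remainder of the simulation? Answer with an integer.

1

[bits: h,k,e,a,clk,d,c,b,f,j,g]
t=0: Δ0=10010111111 Δ1=10011111111 Δ2=10011011101 | 2Δ
t=1: Δ0=10011011101 Δ1=10010011100 Δ2=10010010100 Δ3=10010010000 Δ4=11010010000 | 4Δ
t=2: Δ0=11010010000 Δ1=11011010000 Δ2=01011010000 Δ3=01011011000 Δ4=01011011100 Δ5=00011011100 | 5Δ
t=3: Δ0=00011011100 Δ1=00010011100 | 1Δ
t=4: Δ0=00010011100 Δ1=00011011100 Δ2=10011011100 Δ3=10011010100 Δ4=10011010000 Δ5=11011010000 | 5Δ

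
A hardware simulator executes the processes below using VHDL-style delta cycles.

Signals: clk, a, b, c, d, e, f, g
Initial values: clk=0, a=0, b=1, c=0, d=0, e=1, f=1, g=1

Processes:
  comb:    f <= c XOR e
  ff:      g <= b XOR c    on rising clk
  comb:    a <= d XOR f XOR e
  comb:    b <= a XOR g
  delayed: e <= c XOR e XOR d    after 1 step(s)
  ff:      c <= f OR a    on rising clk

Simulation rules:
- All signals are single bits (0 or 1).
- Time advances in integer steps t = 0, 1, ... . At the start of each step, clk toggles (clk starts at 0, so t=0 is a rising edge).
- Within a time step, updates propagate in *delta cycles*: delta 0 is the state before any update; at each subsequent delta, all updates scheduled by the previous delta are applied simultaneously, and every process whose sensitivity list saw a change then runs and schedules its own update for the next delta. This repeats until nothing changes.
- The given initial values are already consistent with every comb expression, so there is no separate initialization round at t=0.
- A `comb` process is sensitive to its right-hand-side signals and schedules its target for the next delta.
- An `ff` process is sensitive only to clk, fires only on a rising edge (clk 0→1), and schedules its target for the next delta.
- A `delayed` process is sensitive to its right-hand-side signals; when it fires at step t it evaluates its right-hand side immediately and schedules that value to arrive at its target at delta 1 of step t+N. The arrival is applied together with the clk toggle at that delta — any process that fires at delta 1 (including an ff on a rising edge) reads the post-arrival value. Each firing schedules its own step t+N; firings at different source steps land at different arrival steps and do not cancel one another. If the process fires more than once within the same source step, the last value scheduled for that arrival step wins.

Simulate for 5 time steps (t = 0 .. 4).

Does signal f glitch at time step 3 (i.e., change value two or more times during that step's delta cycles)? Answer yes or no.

no

t=0 Δ0: f=1 d=0 e=1 b=1 c=0 a=0 g=1 clk=0
  Δ1: clk:0→1
  Δ2: c:0→1
  Δ3: f:1→0
  Δ4: a:0→1
  Δ5: b:1→0
  (5Δ to stable)
t=1 Δ0: f=0 d=0 e=1 b=0 c=1 a=1 g=1 clk=1
  Δ1: e:1→0, clk:1→0
  Δ2: f:0→1, a:1→0
  Δ3: b:0→1, a:0→1
  Δ4: b:1→0
  (4Δ to stable)
t=2 Δ0: f=1 d=0 e=0 b=0 c=1 a=1 g=1 clk=0
  Δ1: e:0→1, clk:0→1
  Δ2: f:1→0, a:1→0
  Δ3: b:0→1, a:0→1
  Δ4: b:1→0
  (4Δ to stable)
t=3 Δ0: f=0 d=0 e=1 b=0 c=1 a=1 g=1 clk=1
  Δ1: e:1→0, clk:1→0
  Δ2: f:0→1, a:1→0
  Δ3: b:0→1, a:0→1
  Δ4: b:1→0
  (4Δ to stable)
t=4 Δ0: f=1 d=0 e=0 b=0 c=1 a=1 g=1 clk=0
  Δ1: e:0→1, clk:0→1
  Δ2: f:1→0, a:1→0
  Δ3: b:0→1, a:0→1
  Δ4: b:1→0
  (4Δ to stable)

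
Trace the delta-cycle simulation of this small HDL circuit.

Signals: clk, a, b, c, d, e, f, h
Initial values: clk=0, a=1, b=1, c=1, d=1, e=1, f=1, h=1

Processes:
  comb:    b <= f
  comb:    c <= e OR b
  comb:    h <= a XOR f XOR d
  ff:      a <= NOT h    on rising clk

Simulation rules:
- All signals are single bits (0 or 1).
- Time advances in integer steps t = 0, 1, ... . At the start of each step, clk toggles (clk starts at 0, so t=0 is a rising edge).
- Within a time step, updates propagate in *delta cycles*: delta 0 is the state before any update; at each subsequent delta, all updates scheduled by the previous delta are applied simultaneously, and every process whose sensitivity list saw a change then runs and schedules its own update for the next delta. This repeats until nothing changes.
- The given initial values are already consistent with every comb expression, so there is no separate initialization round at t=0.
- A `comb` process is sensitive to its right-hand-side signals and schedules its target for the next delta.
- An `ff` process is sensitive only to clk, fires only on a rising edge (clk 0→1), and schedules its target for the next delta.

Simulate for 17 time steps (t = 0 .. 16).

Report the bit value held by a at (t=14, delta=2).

[bits: b,a,c,f,e,d,h,clk]
t=0: Δ0=11111110 Δ1=11111111 Δ2=10111111 Δ3=10111101 | 3Δ
t=1: Δ0=10111101 Δ1=10111100 | 1Δ
t=2: Δ0=10111100 Δ1=10111101 Δ2=11111101 Δ3=11111111 | 3Δ
t=3: Δ0=11111111 Δ1=11111110 | 1Δ
t=4: Δ0=11111110 Δ1=11111111 Δ2=10111111 Δ3=10111101 | 3Δ
t=5: Δ0=10111101 Δ1=10111100 | 1Δ
t=6: Δ0=10111100 Δ1=10111101 Δ2=11111101 Δ3=11111111 | 3Δ
t=7: Δ0=11111111 Δ1=11111110 | 1Δ
t=8: Δ0=11111110 Δ1=11111111 Δ2=10111111 Δ3=10111101 | 3Δ
t=9: Δ0=10111101 Δ1=10111100 | 1Δ
t=10: Δ0=10111100 Δ1=10111101 Δ2=11111101 Δ3=11111111 | 3Δ
t=11: Δ0=11111111 Δ1=11111110 | 1Δ
t=12: Δ0=11111110 Δ1=11111111 Δ2=10111111 Δ3=10111101 | 3Δ
t=13: Δ0=10111101 Δ1=10111100 | 1Δ
t=14: Δ0=10111100 Δ1=10111101 Δ2=11111101 Δ3=11111111 | 3Δ
t=15: Δ0=11111111 Δ1=11111110 | 1Δ
t=16: Δ0=11111110 Δ1=11111111 Δ2=10111111 Δ3=10111101 | 3Δ

1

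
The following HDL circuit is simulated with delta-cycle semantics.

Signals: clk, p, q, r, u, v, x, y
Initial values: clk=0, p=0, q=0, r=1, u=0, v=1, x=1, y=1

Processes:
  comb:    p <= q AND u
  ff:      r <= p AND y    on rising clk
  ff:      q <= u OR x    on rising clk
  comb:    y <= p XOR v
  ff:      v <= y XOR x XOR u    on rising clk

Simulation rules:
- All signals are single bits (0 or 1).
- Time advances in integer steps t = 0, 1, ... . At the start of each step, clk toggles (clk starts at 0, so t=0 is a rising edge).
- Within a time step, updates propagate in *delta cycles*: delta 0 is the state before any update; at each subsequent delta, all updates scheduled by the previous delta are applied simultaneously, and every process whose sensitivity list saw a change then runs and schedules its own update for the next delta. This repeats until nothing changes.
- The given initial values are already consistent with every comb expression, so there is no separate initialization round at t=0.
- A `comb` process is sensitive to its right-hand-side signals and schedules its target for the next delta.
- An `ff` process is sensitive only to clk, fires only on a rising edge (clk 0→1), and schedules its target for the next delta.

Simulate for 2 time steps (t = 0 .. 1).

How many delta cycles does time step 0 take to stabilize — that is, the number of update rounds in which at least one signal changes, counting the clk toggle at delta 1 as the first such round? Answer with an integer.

3

[bits: x,q,clk,p,r,y,v,u]
t=0: Δ0=10001110 Δ1=10101110 Δ2=11100100 Δ3=11100000 | 3Δ
t=1: Δ0=11100000 Δ1=11000000 | 1Δ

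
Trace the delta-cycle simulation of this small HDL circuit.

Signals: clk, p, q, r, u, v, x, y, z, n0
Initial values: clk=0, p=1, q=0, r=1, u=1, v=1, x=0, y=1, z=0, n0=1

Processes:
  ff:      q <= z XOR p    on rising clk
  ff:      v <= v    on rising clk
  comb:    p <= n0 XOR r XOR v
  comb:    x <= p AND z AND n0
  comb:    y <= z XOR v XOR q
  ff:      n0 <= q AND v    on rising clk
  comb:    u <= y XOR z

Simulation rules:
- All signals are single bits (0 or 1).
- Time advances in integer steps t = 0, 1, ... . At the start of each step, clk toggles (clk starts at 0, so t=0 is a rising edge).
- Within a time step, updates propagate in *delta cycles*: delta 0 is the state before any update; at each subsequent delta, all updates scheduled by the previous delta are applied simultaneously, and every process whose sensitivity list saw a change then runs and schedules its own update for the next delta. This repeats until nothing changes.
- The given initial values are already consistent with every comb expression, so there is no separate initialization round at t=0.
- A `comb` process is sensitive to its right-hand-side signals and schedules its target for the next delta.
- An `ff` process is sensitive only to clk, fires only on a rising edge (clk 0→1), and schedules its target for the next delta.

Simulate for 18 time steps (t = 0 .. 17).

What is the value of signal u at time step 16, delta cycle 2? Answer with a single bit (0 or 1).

t0.Δ0 clk=0 u=1 q=0 x=0 r=1 y=1 n0=1 p=1 v=1 z=0
t0.Δ1 clk=1 u=1 q=0 x=0 r=1 y=1 n0=1 p=1 v=1 z=0
t0.Δ2 clk=1 u=1 q=1 x=0 r=1 y=1 n0=0 p=1 v=1 z=0
t0.Δ3 clk=1 u=1 q=1 x=0 r=1 y=0 n0=0 p=0 v=1 z=0
t0.Δ4 clk=1 u=0 q=1 x=0 r=1 y=0 n0=0 p=0 v=1 z=0
t1.Δ0 clk=1 u=0 q=1 x=0 r=1 y=0 n0=0 p=0 v=1 z=0
t1.Δ1 clk=0 u=0 q=1 x=0 r=1 y=0 n0=0 p=0 v=1 z=0
t2.Δ0 clk=0 u=0 q=1 x=0 r=1 y=0 n0=0 p=0 v=1 z=0
t2.Δ1 clk=1 u=0 q=1 x=0 r=1 y=0 n0=0 p=0 v=1 z=0
t2.Δ2 clk=1 u=0 q=0 x=0 r=1 y=0 n0=1 p=0 v=1 z=0
t2.Δ3 clk=1 u=0 q=0 x=0 r=1 y=1 n0=1 p=1 v=1 z=0
t2.Δ4 clk=1 u=1 q=0 x=0 r=1 y=1 n0=1 p=1 v=1 z=0
t3.Δ0 clk=1 u=1 q=0 x=0 r=1 y=1 n0=1 p=1 v=1 z=0
t3.Δ1 clk=0 u=1 q=0 x=0 r=1 y=1 n0=1 p=1 v=1 z=0
t4.Δ0 clk=0 u=1 q=0 x=0 r=1 y=1 n0=1 p=1 v=1 z=0
t4.Δ1 clk=1 u=1 q=0 x=0 r=1 y=1 n0=1 p=1 v=1 z=0
t4.Δ2 clk=1 u=1 q=1 x=0 r=1 y=1 n0=0 p=1 v=1 z=0
t4.Δ3 clk=1 u=1 q=1 x=0 r=1 y=0 n0=0 p=0 v=1 z=0
t4.Δ4 clk=1 u=0 q=1 x=0 r=1 y=0 n0=0 p=0 v=1 z=0
t5.Δ0 clk=1 u=0 q=1 x=0 r=1 y=0 n0=0 p=0 v=1 z=0
t5.Δ1 clk=0 u=0 q=1 x=0 r=1 y=0 n0=0 p=0 v=1 z=0
t6.Δ0 clk=0 u=0 q=1 x=0 r=1 y=0 n0=0 p=0 v=1 z=0
t6.Δ1 clk=1 u=0 q=1 x=0 r=1 y=0 n0=0 p=0 v=1 z=0
t6.Δ2 clk=1 u=0 q=0 x=0 r=1 y=0 n0=1 p=0 v=1 z=0
t6.Δ3 clk=1 u=0 q=0 x=0 r=1 y=1 n0=1 p=1 v=1 z=0
t6.Δ4 clk=1 u=1 q=0 x=0 r=1 y=1 n0=1 p=1 v=1 z=0
t7.Δ0 clk=1 u=1 q=0 x=0 r=1 y=1 n0=1 p=1 v=1 z=0
t7.Δ1 clk=0 u=1 q=0 x=0 r=1 y=1 n0=1 p=1 v=1 z=0
t8.Δ0 clk=0 u=1 q=0 x=0 r=1 y=1 n0=1 p=1 v=1 z=0
t8.Δ1 clk=1 u=1 q=0 x=0 r=1 y=1 n0=1 p=1 v=1 z=0
t8.Δ2 clk=1 u=1 q=1 x=0 r=1 y=1 n0=0 p=1 v=1 z=0
t8.Δ3 clk=1 u=1 q=1 x=0 r=1 y=0 n0=0 p=0 v=1 z=0
t8.Δ4 clk=1 u=0 q=1 x=0 r=1 y=0 n0=0 p=0 v=1 z=0
t9.Δ0 clk=1 u=0 q=1 x=0 r=1 y=0 n0=0 p=0 v=1 z=0
t9.Δ1 clk=0 u=0 q=1 x=0 r=1 y=0 n0=0 p=0 v=1 z=0
t10.Δ0 clk=0 u=0 q=1 x=0 r=1 y=0 n0=0 p=0 v=1 z=0
t10.Δ1 clk=1 u=0 q=1 x=0 r=1 y=0 n0=0 p=0 v=1 z=0
t10.Δ2 clk=1 u=0 q=0 x=0 r=1 y=0 n0=1 p=0 v=1 z=0
t10.Δ3 clk=1 u=0 q=0 x=0 r=1 y=1 n0=1 p=1 v=1 z=0
t10.Δ4 clk=1 u=1 q=0 x=0 r=1 y=1 n0=1 p=1 v=1 z=0
t11.Δ0 clk=1 u=1 q=0 x=0 r=1 y=1 n0=1 p=1 v=1 z=0
t11.Δ1 clk=0 u=1 q=0 x=0 r=1 y=1 n0=1 p=1 v=1 z=0
t12.Δ0 clk=0 u=1 q=0 x=0 r=1 y=1 n0=1 p=1 v=1 z=0
t12.Δ1 clk=1 u=1 q=0 x=0 r=1 y=1 n0=1 p=1 v=1 z=0
t12.Δ2 clk=1 u=1 q=1 x=0 r=1 y=1 n0=0 p=1 v=1 z=0
t12.Δ3 clk=1 u=1 q=1 x=0 r=1 y=0 n0=0 p=0 v=1 z=0
t12.Δ4 clk=1 u=0 q=1 x=0 r=1 y=0 n0=0 p=0 v=1 z=0
t13.Δ0 clk=1 u=0 q=1 x=0 r=1 y=0 n0=0 p=0 v=1 z=0
t13.Δ1 clk=0 u=0 q=1 x=0 r=1 y=0 n0=0 p=0 v=1 z=0
t14.Δ0 clk=0 u=0 q=1 x=0 r=1 y=0 n0=0 p=0 v=1 z=0
t14.Δ1 clk=1 u=0 q=1 x=0 r=1 y=0 n0=0 p=0 v=1 z=0
t14.Δ2 clk=1 u=0 q=0 x=0 r=1 y=0 n0=1 p=0 v=1 z=0
t14.Δ3 clk=1 u=0 q=0 x=0 r=1 y=1 n0=1 p=1 v=1 z=0
t14.Δ4 clk=1 u=1 q=0 x=0 r=1 y=1 n0=1 p=1 v=1 z=0
t15.Δ0 clk=1 u=1 q=0 x=0 r=1 y=1 n0=1 p=1 v=1 z=0
t15.Δ1 clk=0 u=1 q=0 x=0 r=1 y=1 n0=1 p=1 v=1 z=0
t16.Δ0 clk=0 u=1 q=0 x=0 r=1 y=1 n0=1 p=1 v=1 z=0
t16.Δ1 clk=1 u=1 q=0 x=0 r=1 y=1 n0=1 p=1 v=1 z=0
t16.Δ2 clk=1 u=1 q=1 x=0 r=1 y=1 n0=0 p=1 v=1 z=0
t16.Δ3 clk=1 u=1 q=1 x=0 r=1 y=0 n0=0 p=0 v=1 z=0
t16.Δ4 clk=1 u=0 q=1 x=0 r=1 y=0 n0=0 p=0 v=1 z=0
t17.Δ0 clk=1 u=0 q=1 x=0 r=1 y=0 n0=0 p=0 v=1 z=0
t17.Δ1 clk=0 u=0 q=1 x=0 r=1 y=0 n0=0 p=0 v=1 z=0

1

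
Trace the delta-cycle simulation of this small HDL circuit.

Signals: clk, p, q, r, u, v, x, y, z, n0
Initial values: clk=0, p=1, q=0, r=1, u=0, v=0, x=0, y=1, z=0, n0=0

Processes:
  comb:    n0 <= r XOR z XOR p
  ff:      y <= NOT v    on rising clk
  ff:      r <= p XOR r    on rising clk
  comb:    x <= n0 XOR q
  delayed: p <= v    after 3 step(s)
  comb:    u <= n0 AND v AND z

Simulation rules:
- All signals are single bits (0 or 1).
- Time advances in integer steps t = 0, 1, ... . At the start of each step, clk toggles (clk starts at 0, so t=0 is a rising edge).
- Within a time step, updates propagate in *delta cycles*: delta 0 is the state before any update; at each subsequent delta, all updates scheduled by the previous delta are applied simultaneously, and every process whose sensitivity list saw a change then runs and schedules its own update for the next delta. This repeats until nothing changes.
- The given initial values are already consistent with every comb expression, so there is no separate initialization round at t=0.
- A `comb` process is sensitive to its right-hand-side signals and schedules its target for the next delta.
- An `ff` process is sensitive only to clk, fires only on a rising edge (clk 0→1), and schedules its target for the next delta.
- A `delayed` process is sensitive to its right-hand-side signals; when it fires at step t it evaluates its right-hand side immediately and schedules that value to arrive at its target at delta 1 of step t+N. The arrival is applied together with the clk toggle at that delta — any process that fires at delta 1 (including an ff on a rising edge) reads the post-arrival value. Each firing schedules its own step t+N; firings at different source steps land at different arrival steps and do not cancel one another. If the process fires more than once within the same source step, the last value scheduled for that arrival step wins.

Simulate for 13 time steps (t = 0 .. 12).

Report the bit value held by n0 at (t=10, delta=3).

0

t0.Δ0 u=0 z=0 q=0 y=1 clk=0 p=1 r=1 n0=0 v=0 x=0
t0.Δ1 u=0 z=0 q=0 y=1 clk=1 p=1 r=1 n0=0 v=0 x=0
t0.Δ2 u=0 z=0 q=0 y=1 clk=1 p=1 r=0 n0=0 v=0 x=0
t0.Δ3 u=0 z=0 q=0 y=1 clk=1 p=1 r=0 n0=1 v=0 x=0
t0.Δ4 u=0 z=0 q=0 y=1 clk=1 p=1 r=0 n0=1 v=0 x=1
t1.Δ0 u=0 z=0 q=0 y=1 clk=1 p=1 r=0 n0=1 v=0 x=1
t1.Δ1 u=0 z=0 q=0 y=1 clk=0 p=1 r=0 n0=1 v=0 x=1
t2.Δ0 u=0 z=0 q=0 y=1 clk=0 p=1 r=0 n0=1 v=0 x=1
t2.Δ1 u=0 z=0 q=0 y=1 clk=1 p=1 r=0 n0=1 v=0 x=1
t2.Δ2 u=0 z=0 q=0 y=1 clk=1 p=1 r=1 n0=1 v=0 x=1
t2.Δ3 u=0 z=0 q=0 y=1 clk=1 p=1 r=1 n0=0 v=0 x=1
t2.Δ4 u=0 z=0 q=0 y=1 clk=1 p=1 r=1 n0=0 v=0 x=0
t3.Δ0 u=0 z=0 q=0 y=1 clk=1 p=1 r=1 n0=0 v=0 x=0
t3.Δ1 u=0 z=0 q=0 y=1 clk=0 p=1 r=1 n0=0 v=0 x=0
t4.Δ0 u=0 z=0 q=0 y=1 clk=0 p=1 r=1 n0=0 v=0 x=0
t4.Δ1 u=0 z=0 q=0 y=1 clk=1 p=1 r=1 n0=0 v=0 x=0
t4.Δ2 u=0 z=0 q=0 y=1 clk=1 p=1 r=0 n0=0 v=0 x=0
t4.Δ3 u=0 z=0 q=0 y=1 clk=1 p=1 r=0 n0=1 v=0 x=0
t4.Δ4 u=0 z=0 q=0 y=1 clk=1 p=1 r=0 n0=1 v=0 x=1
t5.Δ0 u=0 z=0 q=0 y=1 clk=1 p=1 r=0 n0=1 v=0 x=1
t5.Δ1 u=0 z=0 q=0 y=1 clk=0 p=1 r=0 n0=1 v=0 x=1
t6.Δ0 u=0 z=0 q=0 y=1 clk=0 p=1 r=0 n0=1 v=0 x=1
t6.Δ1 u=0 z=0 q=0 y=1 clk=1 p=1 r=0 n0=1 v=0 x=1
t6.Δ2 u=0 z=0 q=0 y=1 clk=1 p=1 r=1 n0=1 v=0 x=1
t6.Δ3 u=0 z=0 q=0 y=1 clk=1 p=1 r=1 n0=0 v=0 x=1
t6.Δ4 u=0 z=0 q=0 y=1 clk=1 p=1 r=1 n0=0 v=0 x=0
t7.Δ0 u=0 z=0 q=0 y=1 clk=1 p=1 r=1 n0=0 v=0 x=0
t7.Δ1 u=0 z=0 q=0 y=1 clk=0 p=1 r=1 n0=0 v=0 x=0
t8.Δ0 u=0 z=0 q=0 y=1 clk=0 p=1 r=1 n0=0 v=0 x=0
t8.Δ1 u=0 z=0 q=0 y=1 clk=1 p=1 r=1 n0=0 v=0 x=0
t8.Δ2 u=0 z=0 q=0 y=1 clk=1 p=1 r=0 n0=0 v=0 x=0
t8.Δ3 u=0 z=0 q=0 y=1 clk=1 p=1 r=0 n0=1 v=0 x=0
t8.Δ4 u=0 z=0 q=0 y=1 clk=1 p=1 r=0 n0=1 v=0 x=1
t9.Δ0 u=0 z=0 q=0 y=1 clk=1 p=1 r=0 n0=1 v=0 x=1
t9.Δ1 u=0 z=0 q=0 y=1 clk=0 p=1 r=0 n0=1 v=0 x=1
t10.Δ0 u=0 z=0 q=0 y=1 clk=0 p=1 r=0 n0=1 v=0 x=1
t10.Δ1 u=0 z=0 q=0 y=1 clk=1 p=1 r=0 n0=1 v=0 x=1
t10.Δ2 u=0 z=0 q=0 y=1 clk=1 p=1 r=1 n0=1 v=0 x=1
t10.Δ3 u=0 z=0 q=0 y=1 clk=1 p=1 r=1 n0=0 v=0 x=1
t10.Δ4 u=0 z=0 q=0 y=1 clk=1 p=1 r=1 n0=0 v=0 x=0
t11.Δ0 u=0 z=0 q=0 y=1 clk=1 p=1 r=1 n0=0 v=0 x=0
t11.Δ1 u=0 z=0 q=0 y=1 clk=0 p=1 r=1 n0=0 v=0 x=0
t12.Δ0 u=0 z=0 q=0 y=1 clk=0 p=1 r=1 n0=0 v=0 x=0
t12.Δ1 u=0 z=0 q=0 y=1 clk=1 p=1 r=1 n0=0 v=0 x=0
t12.Δ2 u=0 z=0 q=0 y=1 clk=1 p=1 r=0 n0=0 v=0 x=0
t12.Δ3 u=0 z=0 q=0 y=1 clk=1 p=1 r=0 n0=1 v=0 x=0
t12.Δ4 u=0 z=0 q=0 y=1 clk=1 p=1 r=0 n0=1 v=0 x=1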